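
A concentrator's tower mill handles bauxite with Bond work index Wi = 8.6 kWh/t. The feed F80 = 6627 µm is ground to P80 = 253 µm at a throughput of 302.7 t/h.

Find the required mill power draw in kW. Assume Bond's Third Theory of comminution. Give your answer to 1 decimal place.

W = 10 Wi (1/√P80 − 1/√F80)  [Bond]
W = 10·8.6·(1/√253 − 1/√6627) = 10·8.6·(0.050585) = 4.3503 kWh/t
P_mill = W·ṁ = 4.3503·302.7 = 1316.8 kW

P = 1316.8 kW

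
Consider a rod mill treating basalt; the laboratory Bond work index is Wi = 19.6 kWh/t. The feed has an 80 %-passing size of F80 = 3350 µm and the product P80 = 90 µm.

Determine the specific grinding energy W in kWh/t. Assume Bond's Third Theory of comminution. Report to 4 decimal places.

W = 17.2738 kWh/t

W = 10 Wi (1/√P80 − 1/√F80)  [Bond]
1/√90 = 0.105409;  1/√3350 = 0.017277
W = 10·19.6·(0.105409 − 0.017277) = 17.2738 kWh/t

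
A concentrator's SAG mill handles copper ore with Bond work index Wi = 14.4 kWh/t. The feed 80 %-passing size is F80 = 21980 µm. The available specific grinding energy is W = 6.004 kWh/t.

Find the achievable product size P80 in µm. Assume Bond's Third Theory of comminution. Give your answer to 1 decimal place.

Bond: W = 10·Wi·(1/√P80 − 1/√F80)
⇒ 1/√P80 = W/(10·Wi) + 1/√F80
  = 6.0040/(10·14.4) + 1/√21980 = 0.041694 + 0.006745 = 0.048440
P80 = (1/0.048440)² = 20.6443² = 426.19 µm

P80 = 426.2 µm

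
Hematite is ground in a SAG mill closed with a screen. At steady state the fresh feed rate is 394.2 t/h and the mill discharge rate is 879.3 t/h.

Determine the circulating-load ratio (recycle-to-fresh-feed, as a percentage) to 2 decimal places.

M = F + R at steady state, so:
R = M − F = 879.3 − 394.2 = 485.1 t/h
CL = 100·R/F = 100·485.1/394.2 = 123.06 %

CL = 123.06 %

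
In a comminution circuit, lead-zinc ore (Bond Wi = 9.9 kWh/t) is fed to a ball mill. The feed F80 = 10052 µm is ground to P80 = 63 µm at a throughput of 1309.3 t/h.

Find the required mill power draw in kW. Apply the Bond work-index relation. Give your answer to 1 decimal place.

Bond:  W = 10 Wi (1/√P − 1/√F)
W = 10·9.9·(1/√63 − 1/√10052) = 10·9.9·(0.116014) = 11.4854 kWh/t
P_mill = W·ṁ = 11.4854·1309.3 = 15037.8 kW

P = 15037.8 kW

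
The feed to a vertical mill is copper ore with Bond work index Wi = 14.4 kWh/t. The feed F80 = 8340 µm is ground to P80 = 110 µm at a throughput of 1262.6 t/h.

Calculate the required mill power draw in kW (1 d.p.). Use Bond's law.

W_Bond = 10·Wi·(1/√P₈₀ − 1/√F₈₀)
W = 10·14.4·(1/√110 − 1/√8340) = 10·14.4·(0.084396) = 12.1531 kWh/t
Power = W × throughput = 12.1531 kWh/t × 1262.6 t/h = 15344.4 kW

P = 15344.4 kW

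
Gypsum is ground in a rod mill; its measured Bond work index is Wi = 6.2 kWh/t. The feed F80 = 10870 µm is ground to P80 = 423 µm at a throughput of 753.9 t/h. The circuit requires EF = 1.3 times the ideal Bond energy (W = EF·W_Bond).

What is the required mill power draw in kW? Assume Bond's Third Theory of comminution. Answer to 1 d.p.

W = 10 Wi (1/√P80 − 1/√F80)  [Bond]
W = 10·6.2·(1/√423 − 1/√10870) = 10·6.2·(0.039030) = 2.4199 kWh/t
With EF = 1.3: W = 2.4199·1.3 = 3.1458 kWh/t
P_mill = W·ṁ = 3.1458·753.9 = 2371.6 kW

P = 2371.6 kW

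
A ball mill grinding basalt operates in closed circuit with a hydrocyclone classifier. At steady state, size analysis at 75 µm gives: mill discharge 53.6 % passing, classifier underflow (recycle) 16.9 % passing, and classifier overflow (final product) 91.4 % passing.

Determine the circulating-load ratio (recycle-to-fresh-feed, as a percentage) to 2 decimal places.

Classifier node, passing 75 µm:
r = (o − d)/(d − u)
r = (91.4 − 53.6)/(53.6 − 16.9) = 37.8/36.7 = 1.0300
CL = 100·r = 103.00 %

CL = 103.00 %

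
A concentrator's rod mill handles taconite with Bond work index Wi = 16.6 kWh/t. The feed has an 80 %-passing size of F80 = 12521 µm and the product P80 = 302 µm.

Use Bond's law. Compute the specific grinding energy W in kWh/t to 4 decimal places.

W = 10 Wi (1/√P80 − 1/√F80)  [Bond]
1/√302 = 0.057544;  1/√12521 = 0.008937
W = 10·16.6·(0.057544 − 0.008937) = 8.0687 kWh/t

W = 8.0687 kWh/t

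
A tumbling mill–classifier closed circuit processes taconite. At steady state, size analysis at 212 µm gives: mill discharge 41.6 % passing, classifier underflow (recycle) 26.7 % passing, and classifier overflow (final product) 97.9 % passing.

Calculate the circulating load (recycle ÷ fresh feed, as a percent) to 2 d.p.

CL = 377.85 %

Classifier node, passing 212 µm:
(1+r)d = ru + o → r = (o−d)/(d−u)
r = (97.9 − 41.6)/(41.6 − 26.7) = 56.3/14.9 = 3.7785
CL = 100·r = 377.85 %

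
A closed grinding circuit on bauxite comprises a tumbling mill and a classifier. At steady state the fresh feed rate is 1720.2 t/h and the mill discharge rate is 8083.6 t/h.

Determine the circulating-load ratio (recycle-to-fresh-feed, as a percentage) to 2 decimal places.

M = F + R at steady state, so:
R = M − F = 8083.6 − 1720.2 = 6363.4 t/h
CL = 100·R/F = 100·6363.4/1720.2 = 369.92 %

CL = 369.92 %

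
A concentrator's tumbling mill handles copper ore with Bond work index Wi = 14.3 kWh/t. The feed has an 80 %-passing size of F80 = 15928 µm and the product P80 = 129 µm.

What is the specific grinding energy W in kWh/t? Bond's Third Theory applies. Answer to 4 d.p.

W = 11.4574 kWh/t

W_Bond = 10·Wi·(1/√P₈₀ − 1/√F₈₀)
1/√129 = 0.088045;  1/√15928 = 0.007924
W = 10·14.3·(0.088045 − 0.007924) = 11.4574 kWh/t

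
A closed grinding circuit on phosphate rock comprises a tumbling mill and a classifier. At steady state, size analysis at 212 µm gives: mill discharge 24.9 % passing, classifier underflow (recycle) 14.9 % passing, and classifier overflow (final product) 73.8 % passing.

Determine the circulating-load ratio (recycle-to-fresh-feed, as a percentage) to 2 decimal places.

Two-product formula at 212 µm:
Fd + Rd = Ru + Fo ⇒ R/F = (o−d)/(d−u)
r = (73.8 − 24.9)/(24.9 − 14.9) = 48.9/10.0 = 4.8900
CL = 100·r = 489.00 %

CL = 489.00 %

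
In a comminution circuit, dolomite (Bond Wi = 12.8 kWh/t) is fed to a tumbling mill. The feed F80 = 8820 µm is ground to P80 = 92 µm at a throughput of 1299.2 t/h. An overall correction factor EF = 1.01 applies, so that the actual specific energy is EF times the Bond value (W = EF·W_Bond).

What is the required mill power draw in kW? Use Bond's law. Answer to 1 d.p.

W = 10·Wi·[P80^(−½) − F80^(−½)]
W = 10·12.8·(1/√92 − 1/√8820) = 10·12.8·(0.093609) = 11.9820 kWh/t
W_actual = 1.01 × 11.9820 = 12.1018 kWh/t
P = W·T = 12.1018·1299.2 = 15722.7 kW

P = 15722.7 kW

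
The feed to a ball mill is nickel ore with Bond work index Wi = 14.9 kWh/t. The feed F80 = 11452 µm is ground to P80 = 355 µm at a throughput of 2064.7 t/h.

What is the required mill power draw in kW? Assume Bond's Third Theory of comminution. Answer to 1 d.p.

P = 13453.1 kW

W = 10 Wi (P80^-0.5 − F80^-0.5)
W = 10·14.9·(1/√355 − 1/√11452) = 10·14.9·(0.043730) = 6.5158 kWh/t
P_mill = W·ṁ = 6.5158·2064.7 = 13453.1 kW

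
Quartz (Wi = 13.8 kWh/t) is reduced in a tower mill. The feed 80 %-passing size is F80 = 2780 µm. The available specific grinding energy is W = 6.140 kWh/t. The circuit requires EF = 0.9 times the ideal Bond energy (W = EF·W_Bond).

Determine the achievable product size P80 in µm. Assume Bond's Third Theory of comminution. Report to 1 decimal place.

W = 10 Wi / √P80 − 10 Wi / √F80
W_Bond = W / EF = 6.140 / 0.9 = 6.8222 kWh/t
P80^(−½) = W_Bond/(10 Wi) + F80^(−½)
  = 6.8222/(10·13.8) + 1/√2780 = 0.049436 + 0.018966 = 0.068402
P80 = (1/0.068402)² = 14.6194² = 213.73 µm

P80 = 213.7 µm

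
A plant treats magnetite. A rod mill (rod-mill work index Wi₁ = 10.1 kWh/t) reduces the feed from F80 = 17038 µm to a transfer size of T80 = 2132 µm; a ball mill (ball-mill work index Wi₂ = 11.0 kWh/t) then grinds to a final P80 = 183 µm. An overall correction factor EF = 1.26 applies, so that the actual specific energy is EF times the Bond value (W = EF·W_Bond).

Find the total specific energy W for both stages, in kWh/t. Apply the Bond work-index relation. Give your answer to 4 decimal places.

W = 10·Wi·[P80^(−½) − F80^(−½)]
Stage 1 (17038→2132 µm, Wi₁=10.1): W₁ = 10·10.1·(0.021657 − 0.007661) = 1.4136 kWh/t
Stage 2 (2132→183 µm, Wi₂=11.0): W₂ = 10·11.0·(0.073922 − 0.021657) = 5.7491 kWh/t
W = W₁ + W₂ = 1.4136 + 5.7491 = 7.1627 kWh/t
With EF = 1.26: W = 7.1627·1.26 = 9.0251 kWh/t

W = 9.0251 kWh/t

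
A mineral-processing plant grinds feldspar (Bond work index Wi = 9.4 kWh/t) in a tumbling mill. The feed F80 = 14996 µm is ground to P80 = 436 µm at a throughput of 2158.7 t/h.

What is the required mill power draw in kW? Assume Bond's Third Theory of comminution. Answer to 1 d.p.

W = 10 Wi (P80^-0.5 − F80^-0.5)
W = 10·9.4·(1/√436 − 1/√14996) = 10·9.4·(0.039725) = 3.7342 kWh/t
P_mill = W·ṁ = 3.7342·2158.7 = 8061.0 kW

P = 8061.0 kW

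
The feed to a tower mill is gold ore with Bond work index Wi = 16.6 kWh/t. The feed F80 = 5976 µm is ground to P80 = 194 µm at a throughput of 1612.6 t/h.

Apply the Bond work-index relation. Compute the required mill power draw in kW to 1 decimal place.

W = 10 Wi (P80^-0.5 − F80^-0.5)
W = 10·16.6·(1/√194 − 1/√5976) = 10·16.6·(0.058860) = 9.7708 kWh/t
Mill draw = 9.7708 × 1612.6 = 15756.3 kW

P = 15756.3 kW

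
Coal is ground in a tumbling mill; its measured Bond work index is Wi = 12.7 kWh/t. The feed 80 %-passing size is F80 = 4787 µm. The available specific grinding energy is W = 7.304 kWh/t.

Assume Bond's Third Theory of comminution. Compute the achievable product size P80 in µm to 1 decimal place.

P80 = 193.1 µm

W_Bond = 10·Wi·(1/√P₈₀ − 1/√F₈₀)
1/√P80 = 1/√F80 + W/(10·Wi)
  = 7.3040/(10·12.7) + 1/√4787 = 0.057512 + 0.014453 = 0.071965
P80 = (1/0.071965)² = 13.8956² = 193.09 µm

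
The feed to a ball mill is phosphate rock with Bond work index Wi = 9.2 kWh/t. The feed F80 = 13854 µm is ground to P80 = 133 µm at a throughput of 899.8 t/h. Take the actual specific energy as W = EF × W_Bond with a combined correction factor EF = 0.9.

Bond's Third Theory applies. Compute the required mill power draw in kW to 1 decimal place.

P = 5827.3 kW

Bond: W = 10·Wi·(1/√P80 − 1/√F80)
W = 10·9.2·(1/√133 − 1/√13854) = 10·9.2·(0.078215) = 7.1958 kWh/t
Apply correction: 7.1958 × 0.9 = 6.4762 kWh/t
P = W·T = 6.4762·899.8 = 5827.3 kW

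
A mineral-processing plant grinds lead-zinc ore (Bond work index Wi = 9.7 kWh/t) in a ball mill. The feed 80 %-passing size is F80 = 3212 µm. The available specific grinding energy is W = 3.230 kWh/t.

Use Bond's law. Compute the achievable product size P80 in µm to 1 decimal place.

W = 10 Wi / √P80 − 10 Wi / √F80
⇒ 1/√P80 = W/(10 Wi) + 1/√F80
  = 3.2300/(10·9.7) + 1/√3212 = 0.033299 + 0.017645 = 0.050944
P80 = (1/0.050944)² = 19.6296² = 385.32 µm

P80 = 385.3 µm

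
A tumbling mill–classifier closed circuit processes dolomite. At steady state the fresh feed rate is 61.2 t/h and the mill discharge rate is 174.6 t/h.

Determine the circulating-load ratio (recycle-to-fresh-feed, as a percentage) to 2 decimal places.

M = F + R at steady state, so:
R = M − F = 174.6 − 61.2 = 113.4 t/h
CL = 100·R/F = 100·113.4/61.2 = 185.29 %

CL = 185.29 %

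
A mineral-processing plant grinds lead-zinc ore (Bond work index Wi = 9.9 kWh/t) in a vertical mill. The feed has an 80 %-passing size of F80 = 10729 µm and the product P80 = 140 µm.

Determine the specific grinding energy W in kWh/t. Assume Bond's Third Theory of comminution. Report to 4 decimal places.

W = 7.4113 kWh/t

Bond:  W = 10 Wi (1/√P − 1/√F)
1/√140 = 0.084515;  1/√10729 = 0.009654
W = 10·9.9·(0.084515 − 0.009654) = 7.4113 kWh/t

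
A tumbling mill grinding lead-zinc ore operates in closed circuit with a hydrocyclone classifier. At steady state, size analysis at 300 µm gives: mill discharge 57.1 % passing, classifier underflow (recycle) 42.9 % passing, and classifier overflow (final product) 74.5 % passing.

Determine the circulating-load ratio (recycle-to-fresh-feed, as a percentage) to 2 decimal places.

CL = 122.54 %

Balance %-passing 300 µm (r = R/F):
(1+r)·d = r·u + o ⇒ r = (o−d)/(d−u)
r = (74.5 − 57.1)/(57.1 − 42.9) = 17.4/14.2 = 1.2254
CL = 100·r = 122.54 %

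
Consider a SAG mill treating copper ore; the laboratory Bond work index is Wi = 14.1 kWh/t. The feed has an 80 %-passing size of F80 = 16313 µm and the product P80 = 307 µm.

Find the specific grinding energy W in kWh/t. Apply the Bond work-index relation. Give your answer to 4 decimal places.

W = 6.9433 kWh/t

W = 10 Wi (P80^-0.5 − F80^-0.5)
1/√307 = 0.057073;  1/√16313 = 0.007829
W = 10·14.1·(0.057073 − 0.007829) = 6.9433 kWh/t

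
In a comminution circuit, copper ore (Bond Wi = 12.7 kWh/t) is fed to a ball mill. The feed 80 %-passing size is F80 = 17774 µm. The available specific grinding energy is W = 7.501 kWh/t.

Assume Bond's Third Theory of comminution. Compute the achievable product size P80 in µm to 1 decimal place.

Bond:  W = 10 Wi (1/√P − 1/√F)
⇒ 1/√P80 = W/(10·Wi) + 1/√F80
  = 7.5010/(10·12.7) + 1/√17774 = 0.059063 + 0.007501 = 0.066564
P80 = (1/0.066564)² = 15.0232² = 225.70 µm

P80 = 225.7 µm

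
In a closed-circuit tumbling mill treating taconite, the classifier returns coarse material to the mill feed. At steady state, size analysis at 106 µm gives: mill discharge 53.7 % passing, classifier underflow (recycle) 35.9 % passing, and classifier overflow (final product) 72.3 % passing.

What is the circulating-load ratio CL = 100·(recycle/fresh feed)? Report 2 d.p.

CL = 104.49 %

Mass balance on the −106 µm fraction:
d + r·d = r·u + o → r(d−u) = o−d
r = (72.3 − 53.7)/(53.7 − 35.9) = 18.6/17.8 = 1.0449
CL = 100·r = 104.49 %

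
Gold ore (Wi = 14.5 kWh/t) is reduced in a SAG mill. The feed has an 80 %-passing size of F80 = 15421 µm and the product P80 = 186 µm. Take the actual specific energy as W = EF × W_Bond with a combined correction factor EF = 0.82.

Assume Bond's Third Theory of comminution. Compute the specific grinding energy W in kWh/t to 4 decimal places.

W = 7.7607 kWh/t

Bond: W = 10·Wi·(1/√P80 − 1/√F80)
1/√186 = 0.073324;  1/√15421 = 0.008053
W = 10·14.5·(0.073324 − 0.008053) = 9.4643 kWh/t
Corrected W = EF·W_Bond = 0.82·9.4643 = 7.7607 kWh/t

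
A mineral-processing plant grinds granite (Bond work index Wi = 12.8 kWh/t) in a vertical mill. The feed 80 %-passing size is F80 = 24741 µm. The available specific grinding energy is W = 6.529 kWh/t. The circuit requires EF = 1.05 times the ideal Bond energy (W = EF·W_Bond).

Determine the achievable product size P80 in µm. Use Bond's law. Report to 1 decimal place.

W_Bond = 10·Wi·(1/√P₈₀ − 1/√F₈₀)
W_Bond = W / EF = 6.529 / 1.05 = 6.2181 kWh/t
P80^(−½) = W_Bond/(10 Wi) + F80^(−½)
  = 6.2181/(10·12.8) + 1/√24741 = 0.048579 + 0.006358 = 0.054936
P80 = (1/0.054936)² = 18.2029² = 331.34 µm

P80 = 331.3 µm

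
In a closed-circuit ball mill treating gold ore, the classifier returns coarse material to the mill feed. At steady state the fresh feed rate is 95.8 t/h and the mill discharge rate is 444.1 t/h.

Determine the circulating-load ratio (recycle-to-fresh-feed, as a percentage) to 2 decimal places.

Steady state: M = F + R.
R = M − F = 444.1 − 95.8 = 348.3 t/h
CL = 100·R/F = 100·348.3/95.8 = 363.57 %

CL = 363.57 %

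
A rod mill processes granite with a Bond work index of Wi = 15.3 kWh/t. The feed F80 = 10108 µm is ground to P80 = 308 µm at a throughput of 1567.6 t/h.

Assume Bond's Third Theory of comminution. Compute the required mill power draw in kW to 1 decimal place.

W_Bond = 10·Wi·(1/√P₈₀ − 1/√F₈₀)
W = 10·15.3·(1/√308 − 1/√10108) = 10·15.3·(0.047034) = 7.1962 kWh/t
P = W·T = 7.1962·1567.6 = 11280.7 kW

P = 11280.7 kW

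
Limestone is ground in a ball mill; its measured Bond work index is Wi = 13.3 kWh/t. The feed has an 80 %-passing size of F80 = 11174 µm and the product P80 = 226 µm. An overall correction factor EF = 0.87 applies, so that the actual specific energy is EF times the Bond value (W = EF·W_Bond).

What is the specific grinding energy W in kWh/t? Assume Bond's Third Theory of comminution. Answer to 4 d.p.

Bond: W = 10·Wi·(1/√P80 − 1/√F80)
1/√226 = 0.066519;  1/√11174 = 0.009460
W = 10·13.3·(0.066519 − 0.009460) = 7.5888 kWh/t
Apply correction: 7.5888 × 0.87 = 6.6023 kWh/t

W = 6.6023 kWh/t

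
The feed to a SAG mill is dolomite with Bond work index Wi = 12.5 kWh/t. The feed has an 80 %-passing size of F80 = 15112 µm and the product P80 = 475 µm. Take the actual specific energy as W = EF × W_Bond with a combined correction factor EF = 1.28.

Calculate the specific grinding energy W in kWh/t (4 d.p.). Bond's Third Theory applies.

W = 10 Wi (1/√P80 − 1/√F80)  [Bond]
1/√475 = 0.045883;  1/√15112 = 0.008135
W = 10·12.5·(0.045883 − 0.008135) = 4.7186 kWh/t
Corrected W = EF·W_Bond = 1.28·4.7186 = 6.0398 kWh/t

W = 6.0398 kWh/t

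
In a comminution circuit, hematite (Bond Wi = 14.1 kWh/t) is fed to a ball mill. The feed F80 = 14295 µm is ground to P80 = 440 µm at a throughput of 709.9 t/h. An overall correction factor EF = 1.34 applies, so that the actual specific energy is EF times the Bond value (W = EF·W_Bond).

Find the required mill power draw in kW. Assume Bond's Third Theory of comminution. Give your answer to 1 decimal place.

P = 5272.5 kW

W = 10 Wi (1/√P80 − 1/√F80)  [Bond]
W = 10·14.1·(1/√440 − 1/√14295) = 10·14.1·(0.039309) = 5.5426 kWh/t
With EF = 1.34: W = 5.5426·1.34 = 7.4271 kWh/t
Mill draw = 7.4271 × 709.9 = 5272.5 kW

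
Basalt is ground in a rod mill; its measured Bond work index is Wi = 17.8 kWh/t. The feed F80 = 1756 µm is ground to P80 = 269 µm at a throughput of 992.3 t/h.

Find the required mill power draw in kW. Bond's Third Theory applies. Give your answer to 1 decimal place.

P = 6554.3 kW

Bond:  W = 10 Wi (1/√P − 1/√F)
W = 10·17.8·(1/√269 − 1/√1756) = 10·17.8·(0.037107) = 6.6051 kWh/t
Power = W × throughput = 6.6051 kWh/t × 992.3 t/h = 6554.3 kW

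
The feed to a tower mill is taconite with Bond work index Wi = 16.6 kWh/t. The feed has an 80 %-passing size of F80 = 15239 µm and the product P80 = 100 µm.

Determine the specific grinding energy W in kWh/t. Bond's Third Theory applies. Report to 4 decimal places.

W = 10 Wi (1/√P80 − 1/√F80)  [Bond]
1/√100 = 0.100000;  1/√15239 = 0.008101
W = 10·16.6·(0.100000 − 0.008101) = 15.2553 kWh/t

W = 15.2553 kWh/t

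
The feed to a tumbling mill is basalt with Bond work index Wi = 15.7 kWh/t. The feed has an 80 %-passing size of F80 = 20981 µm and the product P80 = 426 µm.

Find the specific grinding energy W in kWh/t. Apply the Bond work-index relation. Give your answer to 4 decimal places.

W = 6.5228 kWh/t

W = 10 Wi / √P80 − 10 Wi / √F80
1/√426 = 0.048450;  1/√20981 = 0.006904
W = 10·15.7·(0.048450 − 0.006904) = 6.5228 kWh/t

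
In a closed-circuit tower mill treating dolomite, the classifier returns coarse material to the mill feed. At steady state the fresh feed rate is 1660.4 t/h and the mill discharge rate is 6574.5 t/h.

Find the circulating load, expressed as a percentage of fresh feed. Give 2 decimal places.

M = F + R at steady state, so:
R = M − F = 6574.5 − 1660.4 = 4914.1 t/h
CL = 100·R/F = 100·4914.1/1660.4 = 295.96 %

CL = 295.96 %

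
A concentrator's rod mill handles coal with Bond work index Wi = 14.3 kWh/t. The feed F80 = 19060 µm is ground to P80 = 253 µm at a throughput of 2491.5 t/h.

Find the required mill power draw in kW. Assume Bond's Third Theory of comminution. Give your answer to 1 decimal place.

P = 19818.7 kW

W = 10 Wi / √P80 − 10 Wi / √F80
W = 10·14.3·(1/√253 − 1/√19060) = 10·14.3·(0.055626) = 7.9545 kWh/t
P = W·T = 7.9545·2491.5 = 19818.7 kW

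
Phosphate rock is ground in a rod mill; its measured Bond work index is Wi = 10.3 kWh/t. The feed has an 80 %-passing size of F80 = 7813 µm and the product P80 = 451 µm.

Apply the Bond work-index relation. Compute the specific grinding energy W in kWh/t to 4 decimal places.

W = 10·Wi·[P80^(−½) − F80^(−½)]
1/√451 = 0.047088;  1/√7813 = 0.011313
W = 10·10.3·(0.047088 − 0.011313) = 3.6848 kWh/t

W = 3.6848 kWh/t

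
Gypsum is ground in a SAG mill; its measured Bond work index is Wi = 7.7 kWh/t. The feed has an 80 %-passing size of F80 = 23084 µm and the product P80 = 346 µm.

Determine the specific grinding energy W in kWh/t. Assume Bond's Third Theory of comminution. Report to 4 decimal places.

W = 3.6327 kWh/t

W = 10·Wi·[P80^(−½) − F80^(−½)]
1/√346 = 0.053760;  1/√23084 = 0.006582
W = 10·7.7·(0.053760 − 0.006582) = 3.6327 kWh/t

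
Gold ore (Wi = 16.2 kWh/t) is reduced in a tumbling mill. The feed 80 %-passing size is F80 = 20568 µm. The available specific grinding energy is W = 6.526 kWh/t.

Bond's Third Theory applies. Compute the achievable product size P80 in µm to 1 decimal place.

W = 10·Wi·(P80^(-½) − F80^(-½))
⇒ 1/√P80 = W/(10·Wi) + 1/√F80
  = 6.5260/(10·16.2) + 1/√20568 = 0.040284 + 0.006973 = 0.047257
P80 = (1/0.047257)² = 21.1610² = 447.79 µm

P80 = 447.8 µm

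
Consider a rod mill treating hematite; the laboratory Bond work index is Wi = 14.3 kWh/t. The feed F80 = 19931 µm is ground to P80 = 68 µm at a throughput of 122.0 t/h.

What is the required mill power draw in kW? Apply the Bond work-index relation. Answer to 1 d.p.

P = 1992.1 kW

Bond: W = 10·Wi·(1/√P80 − 1/√F80)
W = 10·14.3·(1/√68 − 1/√19931) = 10·14.3·(0.114185) = 16.3284 kWh/t
P_mill = W·ṁ = 16.3284·122.0 = 1992.1 kW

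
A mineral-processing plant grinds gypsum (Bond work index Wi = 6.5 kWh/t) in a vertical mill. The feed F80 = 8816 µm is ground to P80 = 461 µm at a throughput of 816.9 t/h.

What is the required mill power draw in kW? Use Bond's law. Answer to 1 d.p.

Bond:  W = 10 Wi (1/√P − 1/√F)
W = 10·6.5·(1/√461 − 1/√8816) = 10·6.5·(0.035924) = 2.3351 kWh/t
P = W·T = 2.3351·816.9 = 1907.5 kW

P = 1907.5 kW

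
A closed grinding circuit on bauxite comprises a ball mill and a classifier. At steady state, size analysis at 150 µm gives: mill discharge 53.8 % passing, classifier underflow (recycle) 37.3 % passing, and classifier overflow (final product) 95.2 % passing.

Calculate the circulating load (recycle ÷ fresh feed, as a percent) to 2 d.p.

CL = 250.91 %

Classifier node, passing 150 µm:
(1+r)d = ru + o → r = (o−d)/(d−u)
r = (95.2 − 53.8)/(53.8 − 37.3) = 41.4/16.5 = 2.5091
CL = 100·r = 250.91 %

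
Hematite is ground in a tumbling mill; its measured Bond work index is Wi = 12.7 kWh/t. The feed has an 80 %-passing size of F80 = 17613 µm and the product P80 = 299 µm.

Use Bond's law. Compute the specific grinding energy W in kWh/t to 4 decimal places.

W = 10 Wi / √P80 − 10 Wi / √F80
1/√299 = 0.057831;  1/√17613 = 0.007535
W = 10·12.7·(0.057831 − 0.007535) = 6.3877 kWh/t

W = 6.3877 kWh/t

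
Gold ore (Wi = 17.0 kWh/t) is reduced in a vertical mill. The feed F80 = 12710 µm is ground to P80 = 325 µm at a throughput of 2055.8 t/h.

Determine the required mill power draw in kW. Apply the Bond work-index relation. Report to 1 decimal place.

P = 16286.0 kW

Bond:  W = 10 Wi (1/√P − 1/√F)
W = 10·17.0·(1/√325 − 1/√12710) = 10·17.0·(0.046600) = 7.9220 kWh/t
Mill draw = 7.9220 × 2055.8 = 16286.0 kW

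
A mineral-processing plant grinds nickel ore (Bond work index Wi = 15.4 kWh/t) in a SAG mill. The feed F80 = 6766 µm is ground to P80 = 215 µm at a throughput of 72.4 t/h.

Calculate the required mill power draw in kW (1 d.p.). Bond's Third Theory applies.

P = 624.8 kW

Bond: W = 10·Wi·(1/√P80 − 1/√F80)
W = 10·15.4·(1/√215 − 1/√6766) = 10·15.4·(0.056042) = 8.6305 kWh/t
Power = W × throughput = 8.6305 kWh/t × 72.4 t/h = 624.8 kW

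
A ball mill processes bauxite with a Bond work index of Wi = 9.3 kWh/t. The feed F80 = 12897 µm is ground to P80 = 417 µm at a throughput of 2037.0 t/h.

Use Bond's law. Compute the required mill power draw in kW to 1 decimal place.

W = 10·Wi·(P80^(-½) − F80^(-½))
W = 10·9.3·(1/√417 − 1/√12897) = 10·9.3·(0.040165) = 3.7353 kWh/t
P = W·T = 3.7353·2037.0 = 7608.8 kW

P = 7608.8 kW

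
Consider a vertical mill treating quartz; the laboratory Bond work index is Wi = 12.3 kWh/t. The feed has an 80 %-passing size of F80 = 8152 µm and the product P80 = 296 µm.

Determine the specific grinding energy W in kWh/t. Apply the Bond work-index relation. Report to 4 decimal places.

Bond: W = 10·Wi·(1/√P80 − 1/√F80)
1/√296 = 0.058124;  1/√8152 = 0.011076
W = 10·12.3·(0.058124 − 0.011076) = 5.7869 kWh/t

W = 5.7869 kWh/t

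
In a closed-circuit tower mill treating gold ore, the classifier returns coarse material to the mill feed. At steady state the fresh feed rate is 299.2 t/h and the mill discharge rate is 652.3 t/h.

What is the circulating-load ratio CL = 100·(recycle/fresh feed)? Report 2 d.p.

M = F + R at steady state, so:
R = M − F = 652.3 − 299.2 = 353.1 t/h
CL = 100·R/F = 100·353.1/299.2 = 118.01 %

CL = 118.01 %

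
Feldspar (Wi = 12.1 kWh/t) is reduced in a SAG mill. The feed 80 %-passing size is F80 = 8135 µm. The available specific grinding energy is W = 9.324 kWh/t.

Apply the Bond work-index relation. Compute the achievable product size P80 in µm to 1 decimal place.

P80 = 128.7 µm

W = 10·Wi·(P80^(-½) − F80^(-½))
⇒ 1/√P80 = W/(10 Wi) + 1/√F80
  = 9.3240/(10·12.1) + 1/√8135 = 0.077058 + 0.011087 = 0.088145
P80 = (1/0.088145)² = 11.3449² = 128.71 µm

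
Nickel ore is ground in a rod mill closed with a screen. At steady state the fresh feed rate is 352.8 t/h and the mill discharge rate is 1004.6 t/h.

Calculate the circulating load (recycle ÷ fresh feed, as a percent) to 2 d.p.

CL = 184.75 %

Discharge = new feed + return, hence
R = M − F = 1004.6 − 352.8 = 651.8 t/h
CL = 100·R/F = 100·651.8/352.8 = 184.75 %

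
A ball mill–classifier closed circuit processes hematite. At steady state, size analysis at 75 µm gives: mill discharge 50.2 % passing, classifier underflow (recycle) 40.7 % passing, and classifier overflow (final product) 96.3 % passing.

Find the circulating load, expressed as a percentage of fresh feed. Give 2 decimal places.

CL = 485.26 %

Classifier node, passing 75 µm:
(1+r)·d = r·u + o ⇒ r = (o−d)/(d−u)
r = (96.3 − 50.2)/(50.2 − 40.7) = 46.1/9.5 = 4.8526
CL = 100·r = 485.26 %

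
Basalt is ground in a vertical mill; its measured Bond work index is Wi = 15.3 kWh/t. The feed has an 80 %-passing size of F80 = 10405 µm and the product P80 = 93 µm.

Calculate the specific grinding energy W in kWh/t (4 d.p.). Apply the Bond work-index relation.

W = 10 Wi (P80^-0.5 − F80^-0.5)
1/√93 = 0.103695;  1/√10405 = 0.009803
W = 10·15.3·(0.103695 − 0.009803) = 14.3654 kWh/t

W = 14.3654 kWh/t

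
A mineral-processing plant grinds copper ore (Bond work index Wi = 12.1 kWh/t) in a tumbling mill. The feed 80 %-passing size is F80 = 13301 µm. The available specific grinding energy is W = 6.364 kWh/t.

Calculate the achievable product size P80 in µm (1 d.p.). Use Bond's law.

W = 10·Wi·(P80^(-½) − F80^(-½))
P80^-0.5 = F80^-0.5 + W/(10 Wi)
  = 6.3640/(10·12.1) + 1/√13301 = 0.052595 + 0.008671 = 0.061266
P80 = (1/0.061266)² = 16.3223² = 266.42 µm

P80 = 266.4 µm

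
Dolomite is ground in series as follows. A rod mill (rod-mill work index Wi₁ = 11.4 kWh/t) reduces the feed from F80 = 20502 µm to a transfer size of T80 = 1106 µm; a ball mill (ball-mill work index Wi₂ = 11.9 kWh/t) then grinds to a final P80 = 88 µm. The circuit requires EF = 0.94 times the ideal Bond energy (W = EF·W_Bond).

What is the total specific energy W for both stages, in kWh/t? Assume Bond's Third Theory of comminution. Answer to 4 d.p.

W = 11.0346 kWh/t

W_Bond = 10·Wi·(1/√P₈₀ − 1/√F₈₀)
Stage 1 (20502→1106 µm, Wi₁=11.4): W₁ = 10·11.4·(0.030069 − 0.006984) = 2.6317 kWh/t
Stage 2 (1106→88 µm, Wi₂=11.9): W₂ = 10·11.9·(0.106600 − 0.030069) = 9.1072 kWh/t
W = W₁ + W₂ = 2.6317 + 9.1072 = 11.7389 kWh/t
Corrected W = EF·W_Bond = 0.94·11.7389 = 11.0346 kWh/t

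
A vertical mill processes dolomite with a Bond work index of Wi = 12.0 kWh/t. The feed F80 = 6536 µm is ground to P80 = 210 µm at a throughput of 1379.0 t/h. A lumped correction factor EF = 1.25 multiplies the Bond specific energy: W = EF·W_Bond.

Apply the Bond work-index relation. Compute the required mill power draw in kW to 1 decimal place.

P = 11715.4 kW

W = 10 Wi / √P80 − 10 Wi / √F80
W = 10·12.0·(1/√210 − 1/√6536) = 10·12.0·(0.056637) = 6.7965 kWh/t
Corrected W = EF·W_Bond = 1.25·6.7965 = 8.4956 kWh/t
Power = W × throughput = 8.4956 kWh/t × 1379.0 t/h = 11715.4 kW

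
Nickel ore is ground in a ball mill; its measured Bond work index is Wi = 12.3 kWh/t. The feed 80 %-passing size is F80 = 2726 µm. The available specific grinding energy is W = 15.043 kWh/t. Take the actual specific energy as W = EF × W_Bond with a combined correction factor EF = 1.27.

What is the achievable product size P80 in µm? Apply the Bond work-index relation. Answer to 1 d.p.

P80 = 75.0 µm

W = 10·Wi·[P80^(−½) − F80^(−½)]
W_Bond = W / EF = 15.043 / 1.27 = 11.8449 kWh/t
⇒ 1/√P80 = W_Bond/(10 Wi) + 1/√F80
  = 11.8449/(10·12.3) + 1/√2726 = 0.096300 + 0.019153 = 0.115453
P80 = (1/0.115453)² = 8.6615² = 75.02 µm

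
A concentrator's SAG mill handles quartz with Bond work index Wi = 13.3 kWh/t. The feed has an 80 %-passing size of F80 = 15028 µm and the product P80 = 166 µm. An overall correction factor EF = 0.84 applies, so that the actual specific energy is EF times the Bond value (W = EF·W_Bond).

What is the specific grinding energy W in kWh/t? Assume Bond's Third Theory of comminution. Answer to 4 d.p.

W = 7.7598 kWh/t

W_Bond = 10·Wi·(1/√P₈₀ − 1/√F₈₀)
1/√166 = 0.077615;  1/√15028 = 0.008157
W = 10·13.3·(0.077615 − 0.008157) = 9.2379 kWh/t
Corrected W = EF·W_Bond = 0.84·9.2379 = 7.7598 kWh/t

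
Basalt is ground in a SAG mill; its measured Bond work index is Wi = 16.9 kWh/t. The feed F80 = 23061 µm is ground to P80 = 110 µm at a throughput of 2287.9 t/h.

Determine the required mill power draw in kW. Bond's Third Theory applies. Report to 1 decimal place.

W = 10 Wi / √P80 − 10 Wi / √F80
W = 10·16.9·(1/√110 − 1/√23061) = 10·16.9·(0.088761) = 15.0006 kWh/t
P = W·T = 15.0006·2287.9 = 34320.0 kW

P = 34320.0 kW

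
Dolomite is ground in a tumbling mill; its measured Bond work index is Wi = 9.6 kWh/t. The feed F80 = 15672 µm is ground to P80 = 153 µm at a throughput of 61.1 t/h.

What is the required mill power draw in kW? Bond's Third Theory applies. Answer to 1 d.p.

P = 427.4 kW

Bond: W = 10·Wi·(1/√P80 − 1/√F80)
W = 10·9.6·(1/√153 − 1/√15672) = 10·9.6·(0.072857) = 6.9943 kWh/t
Power = W × throughput = 6.9943 kWh/t × 61.1 t/h = 427.4 kW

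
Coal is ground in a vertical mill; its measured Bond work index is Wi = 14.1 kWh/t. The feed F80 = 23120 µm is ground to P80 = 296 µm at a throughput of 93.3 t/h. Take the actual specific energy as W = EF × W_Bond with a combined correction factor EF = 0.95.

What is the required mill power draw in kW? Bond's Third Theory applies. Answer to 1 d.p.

Bond:  W = 10 Wi (1/√P − 1/√F)
W = 10·14.1·(1/√296 − 1/√23120) = 10·14.1·(0.051547) = 7.2681 kWh/t
Corrected W = EF·W_Bond = 0.95·7.2681 = 6.9047 kWh/t
P_mill = W·ṁ = 6.9047·93.3 = 644.2 kW

P = 644.2 kW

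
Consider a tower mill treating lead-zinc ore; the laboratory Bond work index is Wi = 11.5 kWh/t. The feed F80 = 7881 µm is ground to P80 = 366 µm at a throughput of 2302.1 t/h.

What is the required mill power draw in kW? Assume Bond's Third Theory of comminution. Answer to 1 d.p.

W = 10·Wi·(P80^(-½) − F80^(-½))
W = 10·11.5·(1/√366 − 1/√7881) = 10·11.5·(0.041006) = 4.7157 kWh/t
P = W·T = 4.7157·2302.1 = 10856.1 kW

P = 10856.1 kW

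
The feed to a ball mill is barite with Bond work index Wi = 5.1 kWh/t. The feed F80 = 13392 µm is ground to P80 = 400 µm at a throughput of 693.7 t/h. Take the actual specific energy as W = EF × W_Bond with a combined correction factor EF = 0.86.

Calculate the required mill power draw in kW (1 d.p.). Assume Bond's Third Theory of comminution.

W = 10 Wi / √P80 − 10 Wi / √F80
W = 10·5.1·(1/√400 − 1/√13392) = 10·5.1·(0.041359) = 2.1093 kWh/t
Apply correction: 2.1093 × 0.86 = 1.8140 kWh/t
Mill draw = 1.8140 × 693.7 = 1258.4 kW

P = 1258.4 kW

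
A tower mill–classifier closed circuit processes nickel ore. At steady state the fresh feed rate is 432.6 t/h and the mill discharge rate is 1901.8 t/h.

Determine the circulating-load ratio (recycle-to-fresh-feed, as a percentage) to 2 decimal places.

CL = 339.62 %

Mill node: discharge = fresh + recycle.
R = M − F = 1901.8 − 432.6 = 1469.2 t/h
CL = 100·R/F = 100·1469.2/432.6 = 339.62 %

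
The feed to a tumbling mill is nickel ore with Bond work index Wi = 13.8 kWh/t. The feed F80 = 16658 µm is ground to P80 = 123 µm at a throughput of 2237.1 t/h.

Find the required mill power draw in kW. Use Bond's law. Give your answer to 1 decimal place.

W = 10 Wi (P80^-0.5 − F80^-0.5)
W = 10·13.8·(1/√123 − 1/√16658) = 10·13.8·(0.082419) = 11.3738 kWh/t
Power = W × throughput = 11.3738 kWh/t × 2237.1 t/h = 25444.4 kW

P = 25444.4 kW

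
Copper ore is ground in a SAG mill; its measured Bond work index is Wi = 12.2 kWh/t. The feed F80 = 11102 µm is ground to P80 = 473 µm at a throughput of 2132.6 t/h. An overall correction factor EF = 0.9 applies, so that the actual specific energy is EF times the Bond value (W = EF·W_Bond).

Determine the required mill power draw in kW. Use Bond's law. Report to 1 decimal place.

P = 8544.3 kW

W = 10·Wi·[P80^(−½) − F80^(−½)]
W = 10·12.2·(1/√473 − 1/√11102) = 10·12.2·(0.036489) = 4.4517 kWh/t
Apply correction: 4.4517 × 0.9 = 4.0065 kWh/t
Power = W × throughput = 4.0065 kWh/t × 2132.6 t/h = 8544.3 kW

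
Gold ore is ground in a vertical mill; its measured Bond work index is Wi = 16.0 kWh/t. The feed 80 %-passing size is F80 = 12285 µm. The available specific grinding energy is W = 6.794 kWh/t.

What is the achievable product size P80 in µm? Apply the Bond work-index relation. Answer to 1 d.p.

P80 = 377.3 µm

W = 10·Wi·[P80^(−½) − F80^(−½)]
P80^-0.5 = F80^-0.5 + W/(10 Wi)
  = 6.7940/(10·16.0) + 1/√12285 = 0.042463 + 0.009022 = 0.051485
P80 = (1/0.051485)² = 19.4232² = 377.26 µm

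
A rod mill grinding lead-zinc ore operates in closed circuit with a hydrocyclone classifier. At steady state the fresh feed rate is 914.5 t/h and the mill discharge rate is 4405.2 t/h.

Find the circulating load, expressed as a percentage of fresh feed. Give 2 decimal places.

CL = 381.71 %

Steady state: M = F + R.
R = M − F = 4405.2 − 914.5 = 3490.7 t/h
CL = 100·R/F = 100·3490.7/914.5 = 381.71 %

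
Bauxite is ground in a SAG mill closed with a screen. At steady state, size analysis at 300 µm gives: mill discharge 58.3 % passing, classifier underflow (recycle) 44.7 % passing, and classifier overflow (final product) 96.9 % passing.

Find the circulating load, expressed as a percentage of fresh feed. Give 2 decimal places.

Two-product formula at 300 µm:
Fd + Rd = Ru + Fo ⇒ R/F = (o−d)/(d−u)
r = (96.9 − 58.3)/(58.3 − 44.7) = 38.6/13.6 = 2.8382
CL = 100·r = 283.82 %

CL = 283.82 %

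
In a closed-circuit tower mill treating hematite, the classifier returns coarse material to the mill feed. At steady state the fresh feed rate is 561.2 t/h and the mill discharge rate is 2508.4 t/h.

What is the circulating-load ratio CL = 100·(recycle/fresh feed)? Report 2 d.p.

CL = 346.97 %

Discharge = new feed + return, hence
R = M − F = 2508.4 − 561.2 = 1947.2 t/h
CL = 100·R/F = 100·1947.2/561.2 = 346.97 %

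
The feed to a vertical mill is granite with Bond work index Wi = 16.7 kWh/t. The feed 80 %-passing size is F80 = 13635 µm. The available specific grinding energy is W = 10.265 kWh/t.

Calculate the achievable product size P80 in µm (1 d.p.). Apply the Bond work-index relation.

Bond: W = 10·Wi·(1/√P80 − 1/√F80)
P80^(−½) = W/(10 Wi) + F80^(−½)
  = 10.2650/(10·16.7) + 1/√13635 = 0.061467 + 0.008564 = 0.070031
P80 = (1/0.070031)² = 14.2794² = 203.90 µm

P80 = 203.9 µm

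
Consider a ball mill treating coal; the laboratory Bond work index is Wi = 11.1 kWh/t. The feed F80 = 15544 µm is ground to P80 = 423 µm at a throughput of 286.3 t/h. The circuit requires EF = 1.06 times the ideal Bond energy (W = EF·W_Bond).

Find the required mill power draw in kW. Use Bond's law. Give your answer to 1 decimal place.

P = 1367.7 kW

W = 10 Wi (1/√P80 − 1/√F80)  [Bond]
W = 10·11.1·(1/√423 − 1/√15544) = 10·11.1·(0.040601) = 4.5067 kWh/t
W_actual = 1.06 × 4.5067 = 4.7771 kWh/t
P = W·T = 4.7771·286.3 = 1367.7 kW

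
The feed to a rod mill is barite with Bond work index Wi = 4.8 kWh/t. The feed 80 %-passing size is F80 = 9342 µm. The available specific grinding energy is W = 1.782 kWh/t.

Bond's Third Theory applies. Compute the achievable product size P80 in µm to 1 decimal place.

W = 10·Wi·(P80^(-½) − F80^(-½))
⇒ 1/√P80 = W/(10 Wi) + 1/√F80
  = 1.7820/(10·4.8) + 1/√9342 = 0.037125 + 0.010346 = 0.047471
P80 = (1/0.047471)² = 21.0654² = 443.75 µm

P80 = 443.8 µm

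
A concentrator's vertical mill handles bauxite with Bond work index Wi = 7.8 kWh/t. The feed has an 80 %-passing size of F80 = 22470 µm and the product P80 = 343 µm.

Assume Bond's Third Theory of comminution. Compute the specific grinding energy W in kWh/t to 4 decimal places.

W = 3.6913 kWh/t

W = 10 Wi (P80^-0.5 − F80^-0.5)
1/√343 = 0.053995;  1/√22470 = 0.006671
W = 10·7.8·(0.053995 − 0.006671) = 3.6913 kWh/t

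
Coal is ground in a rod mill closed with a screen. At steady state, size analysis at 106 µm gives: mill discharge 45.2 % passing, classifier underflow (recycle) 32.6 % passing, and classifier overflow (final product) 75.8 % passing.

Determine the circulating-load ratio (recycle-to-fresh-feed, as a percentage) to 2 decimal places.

CL = 242.86 %

Let r = R/F. Size balance at 106 µm:
r = (o − d)/(d − u)
r = (75.8 − 45.2)/(45.2 − 32.6) = 30.6/12.6 = 2.4286
CL = 100·r = 242.86 %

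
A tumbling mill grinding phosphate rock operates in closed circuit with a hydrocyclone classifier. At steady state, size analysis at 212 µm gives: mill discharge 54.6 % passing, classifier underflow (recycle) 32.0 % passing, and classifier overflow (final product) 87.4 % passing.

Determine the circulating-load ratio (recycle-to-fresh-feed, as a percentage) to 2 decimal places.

CL = 145.13 %

Mass balance on the −212 µm fraction:
d + r·d = r·u + o → r(d−u) = o−d
r = (87.4 − 54.6)/(54.6 − 32.0) = 32.8/22.6 = 1.4513
CL = 100·r = 145.13 %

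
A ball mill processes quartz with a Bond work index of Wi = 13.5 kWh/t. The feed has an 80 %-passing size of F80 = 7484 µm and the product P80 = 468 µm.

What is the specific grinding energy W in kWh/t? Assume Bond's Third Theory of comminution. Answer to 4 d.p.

W = 10·Wi·[P80^(−½) − F80^(−½)]
1/√468 = 0.046225;  1/√7484 = 0.011559
W = 10·13.5·(0.046225 − 0.011559) = 4.6799 kWh/t

W = 4.6799 kWh/t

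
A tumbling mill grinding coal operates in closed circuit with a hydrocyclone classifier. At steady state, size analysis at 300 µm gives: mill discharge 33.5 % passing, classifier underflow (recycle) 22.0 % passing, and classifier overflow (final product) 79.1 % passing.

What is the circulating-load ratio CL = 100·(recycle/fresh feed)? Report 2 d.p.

Let r = R/F. Size balance at 300 µm:
Fd + Rd = Ru + Fo ⇒ R/F = (o−d)/(d−u)
r = (79.1 − 33.5)/(33.5 − 22.0) = 45.6/11.5 = 3.9652
CL = 100·r = 396.52 %

CL = 396.52 %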